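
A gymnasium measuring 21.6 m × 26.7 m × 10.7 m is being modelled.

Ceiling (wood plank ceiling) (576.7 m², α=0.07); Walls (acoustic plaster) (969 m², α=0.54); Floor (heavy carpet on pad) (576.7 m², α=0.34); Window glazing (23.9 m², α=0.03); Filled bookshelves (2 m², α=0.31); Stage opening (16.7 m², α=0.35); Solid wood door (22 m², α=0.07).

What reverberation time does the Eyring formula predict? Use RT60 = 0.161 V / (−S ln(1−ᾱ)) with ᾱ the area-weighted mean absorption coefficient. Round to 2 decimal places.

S = Σ Sᵢ = 2187.0 m².
Σ(Sᵢαᵢ) = 576.7·0.07 + 969·0.54 + 576.7·0.34 + 23.9·0.03 + 2·0.31 + 16.7·0.35 + 22·0.07 = 768.429.
Mean coefficient ᾱ = A/S = 0.3514.
Eyring denominator: −S ln(1−ᾱ) = 946.838.
V = 21.6 × 26.7 × 10.7 = 6170.904 m³.
RT60 = 0.161 × 6170.904 / 946.838 = 1.05 s.

1.05 s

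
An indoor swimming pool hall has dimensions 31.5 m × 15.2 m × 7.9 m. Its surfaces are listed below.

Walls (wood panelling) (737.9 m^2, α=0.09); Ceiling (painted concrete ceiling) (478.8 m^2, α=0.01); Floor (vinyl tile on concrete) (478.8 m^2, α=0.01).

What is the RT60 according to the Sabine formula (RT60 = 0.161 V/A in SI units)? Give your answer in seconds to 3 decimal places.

Total absorption A = 737.9×0.09 + 478.8×0.01 + 478.8×0.01
  = 66.411 + 4.788 + 4.788 = 75.987 m^2 sabins.
Room volume: 3782.52 m³.
RT60 = 0.161 · V / A = 0.161 × 3782.52 / 75.987 = 8.014 s.

8.014 s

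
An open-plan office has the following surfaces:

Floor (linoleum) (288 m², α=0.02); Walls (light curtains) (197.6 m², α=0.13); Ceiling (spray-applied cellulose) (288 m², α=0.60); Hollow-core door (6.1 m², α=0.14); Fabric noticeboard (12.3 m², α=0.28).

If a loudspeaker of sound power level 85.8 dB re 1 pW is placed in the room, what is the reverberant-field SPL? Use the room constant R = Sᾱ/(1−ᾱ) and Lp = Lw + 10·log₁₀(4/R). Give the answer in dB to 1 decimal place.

Σ(Sᵢαᵢ) = 288×0.02 + 197.6×0.13 + 288×0.60 + 6.1×0.14 + 12.3×0.28 = 208.546; total area S = 792.0 m².
ᾱ = 0.2633, so room constant R = A/(1−ᾱ) = 283.081 m².
Lp = Lw + 10 log₁₀(4/R) = 85.8 -18.50 = 67.3 dB.

67.3 dB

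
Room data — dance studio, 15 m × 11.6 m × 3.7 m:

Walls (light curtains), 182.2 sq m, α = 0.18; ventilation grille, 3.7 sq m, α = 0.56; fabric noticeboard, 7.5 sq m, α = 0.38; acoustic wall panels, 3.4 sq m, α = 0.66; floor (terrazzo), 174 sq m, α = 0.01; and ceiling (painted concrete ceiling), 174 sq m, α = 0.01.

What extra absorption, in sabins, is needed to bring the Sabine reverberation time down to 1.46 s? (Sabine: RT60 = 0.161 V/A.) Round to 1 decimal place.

Total absorption A₁ = 182.2·0.18 + 3.7·0.56 + 7.5·0.38 + 3.4·0.66 + 174·0.01 + 174·0.01
  = 32.796 + 2.072 + 2.850 + 2.244 + 1.740 + 1.740 = 43.442 sq m sabins.
For T = 1.46 s, need A₂ = 0.161·V/T = 0.161·643.8/1.46 = 70.994 sabins.
Shortfall: 70.994 − 43.442 = 27.6 sabins.

27.6 sabins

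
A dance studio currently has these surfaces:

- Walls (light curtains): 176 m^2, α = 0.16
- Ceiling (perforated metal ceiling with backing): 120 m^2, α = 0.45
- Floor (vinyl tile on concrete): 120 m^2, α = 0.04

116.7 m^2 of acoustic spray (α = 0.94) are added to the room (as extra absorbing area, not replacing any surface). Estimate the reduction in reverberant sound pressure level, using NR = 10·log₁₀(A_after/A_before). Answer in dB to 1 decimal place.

3.5 dB

Total absorption A_before = 176·0.16 + 120·0.45 + 120·0.04
  = 28.160 + 54.000 + 4.800 = 86.960 m^2 sabins.
Added absorption = 116.7 × 0.94 = 109.698 sabins.
New total A_after = 196.658 sabins.
NR = 10·log₁₀(196.658/86.960) = 3.5 dB.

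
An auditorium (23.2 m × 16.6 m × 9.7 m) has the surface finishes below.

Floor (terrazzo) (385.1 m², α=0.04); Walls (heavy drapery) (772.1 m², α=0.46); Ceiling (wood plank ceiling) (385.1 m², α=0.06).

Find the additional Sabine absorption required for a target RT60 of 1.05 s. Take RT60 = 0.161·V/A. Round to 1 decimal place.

Equivalent absorption area: A₁ = 385.1·0.04 + 772.1·0.46 + 385.1·0.06 = 393.676 m².
Target A₂ = 0.161·3735.664/1.05 = 572.802 sabins (V = 3735.664 m³).
Additional absorption ΔA = 572.802 − 393.676 = 179.1 sabins.

179.1 sabins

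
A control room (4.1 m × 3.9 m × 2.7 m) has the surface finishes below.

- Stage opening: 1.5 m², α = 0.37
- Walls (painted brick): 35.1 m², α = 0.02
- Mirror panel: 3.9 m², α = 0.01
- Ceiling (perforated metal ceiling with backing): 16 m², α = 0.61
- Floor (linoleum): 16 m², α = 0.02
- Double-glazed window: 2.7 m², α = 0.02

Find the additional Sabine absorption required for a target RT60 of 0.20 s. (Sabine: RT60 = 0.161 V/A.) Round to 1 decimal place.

A₁ = Σ Sᵢαᵢ = 1.5·0.37 + 35.1·0.02 + 3.9·0.01 + 16·0.61 + 16·0.02 + 2.7·0.02 = 11.430 sabins.
Target A₂ = 0.161·43.173/0.20 = 34.754 sabins (V = 43.173 m³).
Shortfall: 34.754 − 11.430 = 23.3 sabins.

23.3 sabins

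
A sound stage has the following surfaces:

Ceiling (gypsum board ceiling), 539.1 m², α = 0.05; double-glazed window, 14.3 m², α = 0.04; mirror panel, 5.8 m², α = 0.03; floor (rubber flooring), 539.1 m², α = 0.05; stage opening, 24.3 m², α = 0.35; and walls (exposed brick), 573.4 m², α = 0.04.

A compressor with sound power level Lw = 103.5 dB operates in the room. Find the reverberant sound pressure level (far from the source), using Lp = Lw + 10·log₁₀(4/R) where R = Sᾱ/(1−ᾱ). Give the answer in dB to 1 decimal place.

89.9 dB

A = 86.097 sabins; S = 1696.0 m².
ᾱ = 0.0508, so room constant R = A/(1−ᾱ) = 90.705 m².
Lp = 103.5 + 10·log₁₀(4/90.705) = 103.5 + (-13.56) = 89.9 dB.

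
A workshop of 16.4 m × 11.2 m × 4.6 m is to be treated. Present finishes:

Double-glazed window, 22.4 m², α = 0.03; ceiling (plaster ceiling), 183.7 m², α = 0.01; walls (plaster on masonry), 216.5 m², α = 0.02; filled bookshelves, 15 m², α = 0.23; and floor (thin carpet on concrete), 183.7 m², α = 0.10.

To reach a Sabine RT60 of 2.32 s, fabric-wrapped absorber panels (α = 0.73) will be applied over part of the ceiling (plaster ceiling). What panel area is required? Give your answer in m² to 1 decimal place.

A₁ = Σ Sᵢαᵢ = 22.4·0.03 + 183.7·0.01 + 216.5·0.02 + 15·0.23 + 183.7·0.10 = 28.659 sabins.
V = 844.928 m³. Target absorption A₂ = 0.161 × 844.928 / 2.32 = 58.635 sabins.
ΔA needed = 58.635 − 28.659 = 29.976 sabins.
Each m² of panel replacing the ceiling (plaster ceiling) adds (0.73 − 0.01) = 0.72 sabins.
Area = ΔA/Δα = 29.976/0.72 = 41.6 m².

41.6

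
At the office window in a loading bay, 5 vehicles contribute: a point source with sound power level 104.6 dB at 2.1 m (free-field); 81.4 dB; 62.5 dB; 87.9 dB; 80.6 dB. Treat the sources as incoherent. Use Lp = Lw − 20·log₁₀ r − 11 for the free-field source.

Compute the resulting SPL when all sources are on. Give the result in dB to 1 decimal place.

Source at 2.1 m: Lp = 104.6 − 20·log₁₀(2.1) − 11 = 87.2 dB.
Σ 10^(Lᵢ/10) = 1.396e+09.
Back to dB: 10·log₁₀ Σ = 91.4 dB.

91.4 dB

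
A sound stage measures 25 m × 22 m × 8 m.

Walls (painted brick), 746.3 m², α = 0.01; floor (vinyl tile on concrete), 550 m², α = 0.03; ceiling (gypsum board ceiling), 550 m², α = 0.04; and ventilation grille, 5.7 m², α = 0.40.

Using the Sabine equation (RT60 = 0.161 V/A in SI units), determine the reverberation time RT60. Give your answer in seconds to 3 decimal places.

Summing Sᵢαᵢ: 7.463 + 16.500 + 22.000 + 2.280 → A = 48.243 sabins.
Room volume: 4400 m³.
Sabine: RT60 = 0.161 × 4400 / 48.243 = 14.684 s.

14.684 s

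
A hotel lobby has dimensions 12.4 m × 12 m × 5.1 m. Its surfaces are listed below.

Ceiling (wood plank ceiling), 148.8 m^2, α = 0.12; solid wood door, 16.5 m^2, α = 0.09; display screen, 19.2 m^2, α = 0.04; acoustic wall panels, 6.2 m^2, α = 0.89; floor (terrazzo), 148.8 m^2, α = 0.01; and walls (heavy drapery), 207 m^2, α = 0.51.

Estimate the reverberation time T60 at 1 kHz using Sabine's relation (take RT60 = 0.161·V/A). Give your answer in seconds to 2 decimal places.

Total absorption A = 148.8×0.12 + 16.5×0.09 + 19.2×0.04 + 6.2×0.89 + 148.8×0.01 + 207×0.51
  = 17.856 + 1.485 + 0.768 + 5.518 + 1.488 + 105.570 = 132.685 m^2 sabins.
Volume V = 12.4 × 12 × 5.1 = 758.88 m³.
T = 0.161 V/A = 0.161·758.88/132.685 = 0.92 s.

0.92 s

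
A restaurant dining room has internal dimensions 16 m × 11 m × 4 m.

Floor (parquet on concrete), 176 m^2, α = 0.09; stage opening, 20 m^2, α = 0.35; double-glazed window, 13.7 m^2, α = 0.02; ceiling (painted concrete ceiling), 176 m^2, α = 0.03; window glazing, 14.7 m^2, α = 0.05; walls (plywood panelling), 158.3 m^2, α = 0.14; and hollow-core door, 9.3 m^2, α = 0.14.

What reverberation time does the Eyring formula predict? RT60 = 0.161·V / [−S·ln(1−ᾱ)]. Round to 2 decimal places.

S = Σ Sᵢ = 568.0 m^2.
Σ(Sᵢαᵢ) = 176×0.09 + 20×0.35 + 13.7×0.02 + 176×0.03 + 14.7×0.05 + 158.3×0.14 + 9.3×0.14 = 52.593.
ᾱ = 52.593 / 568.0 = 0.0926.
−S·ln(1−ᾱ) = −568.0 × ln(1 − 0.0926) = 55.194.
V = 16 × 11 × 4 = 704 m³.
RT60 = 0.161 × 704 / 55.194 = 2.05 s.

2.05 s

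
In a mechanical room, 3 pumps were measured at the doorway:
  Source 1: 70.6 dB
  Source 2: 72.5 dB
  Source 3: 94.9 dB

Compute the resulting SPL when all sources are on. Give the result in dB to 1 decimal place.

94.9 dB

Sum in the linear (power) domain: Σ 10^(Lᵢ/10) = 10^(70.6/10) + 10^(72.5/10) + 10^(94.9/10) = 3.12e+09.
Combined level = 10 log₁₀(3.12e+09) = 94.9 dB.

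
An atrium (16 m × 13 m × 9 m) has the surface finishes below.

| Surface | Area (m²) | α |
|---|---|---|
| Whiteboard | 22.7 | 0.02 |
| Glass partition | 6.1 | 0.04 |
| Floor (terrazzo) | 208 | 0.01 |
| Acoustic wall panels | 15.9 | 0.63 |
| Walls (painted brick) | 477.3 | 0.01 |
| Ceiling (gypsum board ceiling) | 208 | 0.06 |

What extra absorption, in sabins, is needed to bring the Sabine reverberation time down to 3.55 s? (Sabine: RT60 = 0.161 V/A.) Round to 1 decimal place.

Total absorption A₁ = 22.7·0.02 + 6.1·0.04 + 208·0.01 + 15.9·0.63 + 477.3·0.01 + 208·0.06
  = 0.454 + 0.244 + 2.080 + 10.017 + 4.773 + 12.480 = 30.048 m² sabins.
Target A₂ = 0.161·1872/3.55 = 84.899 sabins (V = 1872 m³).
ΔA = A₂ − A₁ = 84.899 − 30.048 = 54.9 sabins.

54.9 sabins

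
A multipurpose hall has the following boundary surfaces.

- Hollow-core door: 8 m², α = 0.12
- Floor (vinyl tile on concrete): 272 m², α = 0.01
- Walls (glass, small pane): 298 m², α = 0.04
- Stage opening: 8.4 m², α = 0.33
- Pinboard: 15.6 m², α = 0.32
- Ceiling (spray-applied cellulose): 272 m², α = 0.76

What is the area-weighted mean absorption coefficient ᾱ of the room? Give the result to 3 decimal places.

Total surface area S = 874.0 m².
A = 8*0.12 + 272*0.01 + 298*0.04 + 8.4*0.33 + 15.6*0.32 + 272*0.76 = 230.084 sabins.
ᾱ = 230.084 / 874.0 = 0.263.

0.263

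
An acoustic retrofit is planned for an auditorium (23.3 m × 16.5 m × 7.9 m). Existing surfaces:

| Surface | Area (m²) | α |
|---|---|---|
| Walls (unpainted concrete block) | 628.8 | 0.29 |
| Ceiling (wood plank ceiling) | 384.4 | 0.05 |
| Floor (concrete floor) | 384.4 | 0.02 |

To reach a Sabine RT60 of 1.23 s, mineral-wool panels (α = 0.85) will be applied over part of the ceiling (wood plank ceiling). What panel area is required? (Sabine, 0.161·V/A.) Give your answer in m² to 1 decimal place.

235.4

A₁ = Σ Sᵢαᵢ = 628.8×0.29 + 384.4×0.05 + 384.4×0.02 = 209.260 sabins.
Required A₂ = 0.161·3037.155/1.23 = 397.546 sabins.
ΔA needed = 397.546 − 209.260 = 188.286 sabins.
Net gain per m²: Δα = 0.85 − 0.05 = 0.80.
Area = ΔA/Δα = 188.286/0.80 = 235.4 m².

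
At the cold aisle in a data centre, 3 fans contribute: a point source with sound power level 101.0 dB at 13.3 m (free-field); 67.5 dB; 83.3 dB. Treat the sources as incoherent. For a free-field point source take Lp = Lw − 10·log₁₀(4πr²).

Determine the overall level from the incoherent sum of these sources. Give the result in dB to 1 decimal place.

83.5 dB

Source at 13.3 m: Lp = 101.0 − 10·log₁₀(4π·13.3²) = 101.0 − 10·log₁₀(2222.865) = 67.5 dB.
Sum in the linear (power) domain: Σ 10^(Lᵢ/10) = 10^(67.5/10) + 10^(67.5/10) + 10^(83.3/10) = 2.25e+08.
L_total = 10·log₁₀(2.25e+08) = 83.5 dB.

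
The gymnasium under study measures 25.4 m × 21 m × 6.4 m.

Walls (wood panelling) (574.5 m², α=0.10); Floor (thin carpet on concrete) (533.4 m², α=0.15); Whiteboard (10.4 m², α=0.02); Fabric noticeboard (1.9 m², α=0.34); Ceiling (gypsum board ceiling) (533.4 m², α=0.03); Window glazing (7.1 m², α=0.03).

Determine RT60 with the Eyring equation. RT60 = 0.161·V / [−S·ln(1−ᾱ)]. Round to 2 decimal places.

Total surface area S = 574.5 + 533.4 + 10.4 + 1.9 + 533.4 + 7.1 = 1660.7 m².
Σ(Sᵢαᵢ) = 574.5×0.10 + 533.4×0.15 + 10.4×0.02 + 1.9×0.34 + 533.4×0.03 + 7.1×0.03 = 154.529.
Mean coefficient ᾱ = A/S = 0.0931.
−S·ln(1−ᾱ) = −1660.7 × ln(1 − 0.0931) = 162.289.
V = 25.4 × 21 × 6.4 = 3413.76 m³.
T = 0.161·V/[−S·ln(1−ᾱ)] = 0.161·3413.76/162.289 = 3.39 s.

3.39 seconds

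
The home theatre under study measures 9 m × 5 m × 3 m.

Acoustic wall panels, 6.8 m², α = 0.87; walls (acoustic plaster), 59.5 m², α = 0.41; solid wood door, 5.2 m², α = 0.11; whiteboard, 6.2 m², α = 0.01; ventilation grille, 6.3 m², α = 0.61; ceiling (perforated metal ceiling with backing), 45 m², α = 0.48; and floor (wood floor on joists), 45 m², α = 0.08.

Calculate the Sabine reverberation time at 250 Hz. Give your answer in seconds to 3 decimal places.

Total absorption A = 6.8·0.87 + 59.5·0.41 + 5.2·0.11 + 6.2·0.01 + 6.3·0.61 + 45·0.48 + 45·0.08
  = 5.916 + 24.395 + 0.572 + 0.062 + 3.843 + 21.600 + 3.600 = 59.988 m² sabins.
V = 9·5·3 = 135 m³.
T = 0.161 V/A = 0.161·135/59.988 = 0.362 s.

0.362 s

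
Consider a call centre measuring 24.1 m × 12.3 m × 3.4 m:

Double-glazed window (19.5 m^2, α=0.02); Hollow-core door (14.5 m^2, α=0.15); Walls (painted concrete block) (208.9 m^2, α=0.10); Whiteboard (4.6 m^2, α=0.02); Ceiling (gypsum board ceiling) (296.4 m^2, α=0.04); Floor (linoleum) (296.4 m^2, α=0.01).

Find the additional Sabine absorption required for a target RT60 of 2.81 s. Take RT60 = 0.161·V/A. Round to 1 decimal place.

Total absorption A₁ = 19.5×0.02 + 14.5×0.15 + 208.9×0.10 + 4.6×0.02 + 296.4×0.04 + 296.4×0.01
  = 0.390 + 2.175 + 20.890 + 0.092 + 11.856 + 2.964 = 38.367 m^2 sabins.
V = 1007.862 m³. Required absorption A₂ = 0.161 × 1007.862 / 2.81 = 57.746 sabins.
ΔA = A₂ − A₁ = 57.746 − 38.367 = 19.4 sabins.

19.4 sabins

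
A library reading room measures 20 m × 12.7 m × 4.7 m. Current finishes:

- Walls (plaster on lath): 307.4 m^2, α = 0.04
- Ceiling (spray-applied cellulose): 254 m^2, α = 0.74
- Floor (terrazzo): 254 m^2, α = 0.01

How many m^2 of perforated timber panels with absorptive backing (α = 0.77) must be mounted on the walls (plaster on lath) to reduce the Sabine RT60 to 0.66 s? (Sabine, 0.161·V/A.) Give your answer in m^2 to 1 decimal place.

Summing Sᵢαᵢ: 12.296 + 187.960 + 2.540 → A₁ = 202.796 sabins.
Required A₂ = 0.161·1193.8/0.66 = 291.215 sabins.
Absorption to add: 291.215 − 202.796 = 88.419 sabins.
Each m^2 of panel replacing the walls (plaster on lath) adds (0.77 − 0.04) = 0.73 sabins.
Area = ΔA/Δα = 88.419/0.73 = 121.1 m^2.

121.1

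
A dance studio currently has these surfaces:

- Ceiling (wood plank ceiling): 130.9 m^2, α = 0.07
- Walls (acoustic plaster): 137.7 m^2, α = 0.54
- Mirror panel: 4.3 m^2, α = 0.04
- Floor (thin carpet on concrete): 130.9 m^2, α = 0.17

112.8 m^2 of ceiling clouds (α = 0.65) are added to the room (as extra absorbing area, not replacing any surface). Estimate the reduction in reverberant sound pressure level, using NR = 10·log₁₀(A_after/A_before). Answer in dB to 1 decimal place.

Equivalent absorption area: A_before = 130.9·0.07 + 137.7·0.54 + 4.3·0.04 + 130.9·0.17 = 105.946 m^2.
Treatment contributes 112.8·0.65 = 73.320 sabins.
A_after = 105.946 + 73.320 = 179.266 sabins.
Reduction = 10 log₁₀(A_after/A_before) = 10 log₁₀(1.6921) = 2.3 dB.

2.3 dB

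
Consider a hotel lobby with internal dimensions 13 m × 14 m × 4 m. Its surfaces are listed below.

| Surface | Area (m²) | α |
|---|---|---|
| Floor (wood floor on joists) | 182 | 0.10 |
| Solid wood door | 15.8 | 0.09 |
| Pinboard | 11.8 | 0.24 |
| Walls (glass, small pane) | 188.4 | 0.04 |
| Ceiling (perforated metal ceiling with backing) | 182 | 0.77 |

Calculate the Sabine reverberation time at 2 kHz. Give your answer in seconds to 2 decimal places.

0.69 s

Equivalent absorption area: A = 182·0.10 + 15.8·0.09 + 11.8·0.24 + 188.4·0.04 + 182·0.77 = 170.130 m².
Room volume: 728 m³.
Sabine: RT60 = 0.161 × 728 / 170.130 = 0.69 s.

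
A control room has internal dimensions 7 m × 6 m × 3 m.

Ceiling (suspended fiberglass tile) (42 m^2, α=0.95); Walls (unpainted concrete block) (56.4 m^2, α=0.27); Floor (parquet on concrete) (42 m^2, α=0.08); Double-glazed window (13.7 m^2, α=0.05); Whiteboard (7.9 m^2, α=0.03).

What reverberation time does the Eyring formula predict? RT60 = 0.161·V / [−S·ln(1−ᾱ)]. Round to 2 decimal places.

0.27 sec

S = Σ Sᵢ = 162.0 m^2.
Absorption A = 42×0.95 + 56.4×0.27 + 42×0.08 + 13.7×0.05 + 7.9×0.03 = 59.410 sabins.
Mean coefficient ᾱ = A/S = 0.3667.
−S·ln(1−ᾱ) = −162.0 × ln(1 − 0.3667) = 74.003.
V = 7 × 6 × 3 = 126 m³.
RT60 = 0.161 × 126 / 74.003 = 0.27 s.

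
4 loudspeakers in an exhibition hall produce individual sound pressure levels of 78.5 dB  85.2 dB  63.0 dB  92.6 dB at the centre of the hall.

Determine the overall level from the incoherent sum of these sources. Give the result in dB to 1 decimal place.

Sum in the linear (power) domain: Σ 10^(Lᵢ/10) = 10^(78.5/10) + 10^(85.2/10) + 10^(63.0/10) + 10^(92.6/10) = 2.224e+09.
L_total = 10·log₁₀(2.224e+09) = 93.5 dB.

93.5 dB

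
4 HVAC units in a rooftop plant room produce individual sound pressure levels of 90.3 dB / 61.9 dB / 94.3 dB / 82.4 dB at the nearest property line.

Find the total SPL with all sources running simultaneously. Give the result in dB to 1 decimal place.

96.0 dB

Converting to relative power and adding: 10^(90.3/10) + 10^(61.9/10) + 10^(94.3/10) + 10^(82.4/10) = 3.938e+09.
L_total = 10·log₁₀(3.938e+09) = 96.0 dB.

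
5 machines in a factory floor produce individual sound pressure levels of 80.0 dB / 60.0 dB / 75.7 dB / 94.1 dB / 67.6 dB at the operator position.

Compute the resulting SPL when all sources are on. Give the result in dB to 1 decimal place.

Sum in the linear (power) domain: Σ 10^(Lᵢ/10) = 10^(80.0/10) + 10^(60.0/10) + 10^(75.7/10) + 10^(94.1/10) + 10^(67.6/10) = 2.714e+09.
L_total = 10·log₁₀(2.714e+09) = 94.3 dB.

94.3 dB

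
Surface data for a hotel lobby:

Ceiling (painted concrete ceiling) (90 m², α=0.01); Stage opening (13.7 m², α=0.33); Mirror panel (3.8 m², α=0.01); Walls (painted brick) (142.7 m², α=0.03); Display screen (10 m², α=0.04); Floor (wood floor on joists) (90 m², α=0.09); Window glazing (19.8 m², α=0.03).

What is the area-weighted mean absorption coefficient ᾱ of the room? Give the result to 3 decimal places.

S = Σ Sᵢ = 90 + 13.7 + 3.8 + 142.7 + 10 + 90 + 19.8 = 370.0 m².
A = 90*0.01 + 13.7*0.33 + 3.8*0.01 + 142.7*0.03 + 10*0.04 + 90*0.09 + 19.8*0.03 = 18.834 sabins.
ᾱ = A/S = 0.051.

0.051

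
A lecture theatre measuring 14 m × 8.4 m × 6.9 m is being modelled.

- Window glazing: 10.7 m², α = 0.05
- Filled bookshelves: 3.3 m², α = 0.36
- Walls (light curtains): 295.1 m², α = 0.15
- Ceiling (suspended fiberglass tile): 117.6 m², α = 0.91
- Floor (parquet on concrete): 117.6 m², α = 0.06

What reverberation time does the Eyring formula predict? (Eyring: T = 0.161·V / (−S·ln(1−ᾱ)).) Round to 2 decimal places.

Total surface area S = 10.7 + 3.3 + 295.1 + 117.6 + 117.6 = 544.3 m².
Σ(Sᵢαᵢ) = 10.7×0.05 + 3.3×0.36 + 295.1×0.15 + 117.6×0.91 + 117.6×0.06 = 160.060.
Mean coefficient ᾱ = A/S = 0.2941.
Eyring denominator: −S ln(1−ᾱ) = 189.570.
V = 14 × 8.4 × 6.9 = 811.44 m³.
T = 0.161·V/[−S·ln(1−ᾱ)] = 0.161·811.44/189.570 = 0.69 s.

0.69 s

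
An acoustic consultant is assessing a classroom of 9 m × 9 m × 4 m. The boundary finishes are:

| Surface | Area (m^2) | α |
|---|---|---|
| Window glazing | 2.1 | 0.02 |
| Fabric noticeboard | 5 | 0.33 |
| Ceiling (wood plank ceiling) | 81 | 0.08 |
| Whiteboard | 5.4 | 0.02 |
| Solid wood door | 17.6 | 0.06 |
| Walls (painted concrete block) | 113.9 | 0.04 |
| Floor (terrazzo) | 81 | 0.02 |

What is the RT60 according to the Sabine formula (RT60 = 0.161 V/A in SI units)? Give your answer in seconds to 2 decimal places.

3.36 s

Equivalent absorption area: A = 2.1*0.02 + 5*0.33 + 81*0.08 + 5.4*0.02 + 17.6*0.06 + 113.9*0.04 + 81*0.02 = 15.512 m^2.
Room volume: 324 m³.
RT60 = 0.161 · V / A = 0.161 × 324 / 15.512 = 3.36 s.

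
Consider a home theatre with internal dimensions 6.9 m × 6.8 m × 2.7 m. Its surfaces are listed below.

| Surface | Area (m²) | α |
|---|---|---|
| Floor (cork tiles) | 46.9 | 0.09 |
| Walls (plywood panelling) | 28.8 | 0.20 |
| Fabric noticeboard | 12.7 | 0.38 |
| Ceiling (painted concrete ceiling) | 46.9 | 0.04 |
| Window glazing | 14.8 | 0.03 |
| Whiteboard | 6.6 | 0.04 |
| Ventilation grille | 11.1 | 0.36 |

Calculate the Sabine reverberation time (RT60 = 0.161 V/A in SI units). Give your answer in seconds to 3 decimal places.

0.954 sec

Equivalent absorption area: A = 46.9*0.09 + 28.8*0.20 + 12.7*0.38 + 46.9*0.04 + 14.8*0.03 + 6.6*0.04 + 11.1*0.36 = 21.387 m².
V = 6.9·6.8·2.7 = 126.684 m³.
T = 0.161 V/A = 0.161·126.684/21.387 = 0.954 s.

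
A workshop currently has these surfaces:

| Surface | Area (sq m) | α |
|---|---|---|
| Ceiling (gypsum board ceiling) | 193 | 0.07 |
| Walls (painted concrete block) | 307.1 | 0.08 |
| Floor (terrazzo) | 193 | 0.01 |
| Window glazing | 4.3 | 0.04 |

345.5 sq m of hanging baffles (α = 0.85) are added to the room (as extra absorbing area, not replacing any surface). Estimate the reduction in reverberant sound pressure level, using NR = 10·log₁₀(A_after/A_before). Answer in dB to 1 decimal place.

A_before = Σ Sᵢαᵢ = 193×0.07 + 307.1×0.08 + 193×0.01 + 4.3×0.04 = 40.180 sabins.
Added absorption = 345.5 × 0.85 = 293.675 sabins.
A_after = 40.180 + 293.675 = 333.855 sabins.
NR = 10·log₁₀(333.855/40.180) = 9.2 dB.

9.2 dB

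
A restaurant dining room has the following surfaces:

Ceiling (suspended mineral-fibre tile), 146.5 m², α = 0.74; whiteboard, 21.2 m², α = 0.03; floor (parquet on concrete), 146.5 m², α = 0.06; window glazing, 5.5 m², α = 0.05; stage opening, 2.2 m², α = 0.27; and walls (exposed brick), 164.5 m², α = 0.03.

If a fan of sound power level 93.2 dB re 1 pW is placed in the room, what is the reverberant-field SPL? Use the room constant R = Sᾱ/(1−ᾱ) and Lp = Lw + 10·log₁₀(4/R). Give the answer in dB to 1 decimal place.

A = 123.640 sabins; S = 486.4 m².
ᾱ = 0.2542, so room constant R = A/(1−ᾱ) = 165.782 m².
Lp = Lw + 10 log₁₀(4/R) = 93.2 -16.17 = 77.0 dB.

77.0 dB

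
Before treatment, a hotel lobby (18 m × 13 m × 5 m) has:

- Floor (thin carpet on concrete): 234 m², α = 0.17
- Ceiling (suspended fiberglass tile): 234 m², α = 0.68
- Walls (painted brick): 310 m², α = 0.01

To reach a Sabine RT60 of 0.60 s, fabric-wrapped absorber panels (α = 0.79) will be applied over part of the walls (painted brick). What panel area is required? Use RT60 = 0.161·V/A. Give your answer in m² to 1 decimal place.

A₁ = Σ Sᵢαᵢ = 234*0.17 + 234*0.68 + 310*0.01 = 202.000 sabins.
Required A₂ = 0.161·1170/0.60 = 313.950 sabins.
ΔA needed = 313.950 − 202.000 = 111.950 sabins.
Each m² of panel replacing the walls (painted brick) adds (0.79 − 0.01) = 0.78 sabins.
Panel area = 111.950 / 0.78 = 143.5 m².

143.5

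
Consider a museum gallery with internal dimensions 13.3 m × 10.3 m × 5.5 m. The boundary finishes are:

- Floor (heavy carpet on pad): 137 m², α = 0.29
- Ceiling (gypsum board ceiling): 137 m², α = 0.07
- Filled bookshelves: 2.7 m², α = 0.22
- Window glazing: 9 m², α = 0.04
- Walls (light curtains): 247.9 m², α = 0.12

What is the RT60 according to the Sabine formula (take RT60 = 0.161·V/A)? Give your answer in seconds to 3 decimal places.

1.516 sec

Summing Sᵢαᵢ: 39.730 + 9.590 + 0.594 + 0.360 + 29.748 → A = 80.022 sabins.
Volume V = 13.3 × 10.3 × 5.5 = 753.445 m³.
Sabine: RT60 = 0.161 × 753.445 / 80.022 = 1.516 s.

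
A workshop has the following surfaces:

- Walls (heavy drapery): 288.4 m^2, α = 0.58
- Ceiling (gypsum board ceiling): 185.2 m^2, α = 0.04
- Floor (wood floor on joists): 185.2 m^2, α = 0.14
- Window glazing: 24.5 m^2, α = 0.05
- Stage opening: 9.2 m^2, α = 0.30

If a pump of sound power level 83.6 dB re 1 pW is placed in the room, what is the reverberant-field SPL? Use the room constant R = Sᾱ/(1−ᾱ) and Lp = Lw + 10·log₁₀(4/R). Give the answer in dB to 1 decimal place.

65.0 dB

Σ(Sᵢαᵢ) = 288.4×0.58 + 185.2×0.04 + 185.2×0.14 + 24.5×0.05 + 9.2×0.30 = 204.593; total area S = 692.5 m^2.
ᾱ = 204.593/692.5 = 0.2954; R = Sᾱ/(1−ᾱ) = 204.593/(1−0.2954) = 290.368 m^2.
Lp = Lw + 10 log₁₀(4/R) = 83.6 -18.61 = 65.0 dB.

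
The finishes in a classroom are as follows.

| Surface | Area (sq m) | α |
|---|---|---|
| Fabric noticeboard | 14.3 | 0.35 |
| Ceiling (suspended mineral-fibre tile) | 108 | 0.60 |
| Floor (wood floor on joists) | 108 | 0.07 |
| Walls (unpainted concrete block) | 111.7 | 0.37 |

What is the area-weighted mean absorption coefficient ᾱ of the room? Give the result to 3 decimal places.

S = Σ Sᵢ = 14.3 + 108 + 108 + 111.7 = 342.0 sq m.
Σ(Sᵢαᵢ) = 14.3×0.35 + 108×0.60 + 108×0.07 + 111.7×0.37 = 118.694.
ᾱ = 118.694 / 342.0 = 0.347.

0.347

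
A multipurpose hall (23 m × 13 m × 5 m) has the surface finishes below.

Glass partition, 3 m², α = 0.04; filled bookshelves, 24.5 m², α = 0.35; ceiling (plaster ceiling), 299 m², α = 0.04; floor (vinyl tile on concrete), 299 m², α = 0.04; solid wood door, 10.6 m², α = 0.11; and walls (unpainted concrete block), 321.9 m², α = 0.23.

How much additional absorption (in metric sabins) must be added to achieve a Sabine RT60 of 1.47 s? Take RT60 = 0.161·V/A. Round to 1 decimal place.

55.9 sabins

Equivalent absorption area: A₁ = 3*0.04 + 24.5*0.35 + 299*0.04 + 299*0.04 + 10.6*0.11 + 321.9*0.23 = 107.818 m².
Target A₂ = 0.161·1495/1.47 = 163.738 sabins (V = 1495 m³).
Shortfall: 163.738 − 107.818 = 55.9 sabins.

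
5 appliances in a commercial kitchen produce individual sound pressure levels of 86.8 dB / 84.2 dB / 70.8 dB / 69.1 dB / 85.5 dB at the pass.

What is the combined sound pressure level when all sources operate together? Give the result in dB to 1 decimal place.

90.5 dB

Σ 10^(Lᵢ/10) = 1.117e+09.
Combined level = 10 log₁₀(1.117e+09) = 90.5 dB.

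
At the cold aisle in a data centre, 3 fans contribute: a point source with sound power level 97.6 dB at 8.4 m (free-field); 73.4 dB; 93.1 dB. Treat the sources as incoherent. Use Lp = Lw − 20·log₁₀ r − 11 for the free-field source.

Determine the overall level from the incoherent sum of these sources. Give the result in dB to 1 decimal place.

93.2 dB

Source at 8.4 m: Lp = 97.6 − 20·log₁₀(8.4) − 11 = 68.1 dB.
Σ 10^(Lᵢ/10) = 2.07e+09.
Back to dB: 10·log₁₀ Σ = 93.2 dB.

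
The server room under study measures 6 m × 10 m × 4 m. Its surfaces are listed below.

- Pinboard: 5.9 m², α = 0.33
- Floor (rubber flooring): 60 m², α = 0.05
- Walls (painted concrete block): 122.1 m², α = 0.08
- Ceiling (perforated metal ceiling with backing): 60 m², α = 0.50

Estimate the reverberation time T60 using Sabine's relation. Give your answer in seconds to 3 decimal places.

Equivalent absorption area: A = 5.9·0.33 + 60·0.05 + 122.1·0.08 + 60·0.50 = 44.715 m².
V = 6·10·4 = 240 m³.
T = 0.161 V/A = 0.161·240/44.715 = 0.864 s.

0.864 sec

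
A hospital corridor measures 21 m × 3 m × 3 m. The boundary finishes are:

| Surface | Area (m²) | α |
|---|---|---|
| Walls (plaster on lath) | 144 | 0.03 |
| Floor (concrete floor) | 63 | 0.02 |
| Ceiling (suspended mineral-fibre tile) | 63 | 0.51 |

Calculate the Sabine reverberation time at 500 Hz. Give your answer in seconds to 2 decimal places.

Summing Sᵢαᵢ: 4.320 + 1.260 + 32.130 → A = 37.710 sabins.
Room volume: 189 m³.
RT60 = 0.161 · V / A = 0.161 × 189 / 37.710 = 0.81 s.

0.81 s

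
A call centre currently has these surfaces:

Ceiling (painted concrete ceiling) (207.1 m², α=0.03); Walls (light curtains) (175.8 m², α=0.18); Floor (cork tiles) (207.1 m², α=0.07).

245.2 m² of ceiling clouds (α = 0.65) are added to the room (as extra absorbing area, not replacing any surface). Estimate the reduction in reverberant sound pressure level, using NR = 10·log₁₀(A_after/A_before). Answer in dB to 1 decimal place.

Summing Sᵢαᵢ: 6.213 + 31.644 + 14.497 → A_before = 52.354 sabins.
Treatment contributes 245.2·0.65 = 159.380 sabins.
New total A_after = 211.734 sabins.
Reduction = 10 log₁₀(A_after/A_before) = 10 log₁₀(4.0443) = 6.1 dB.

6.1 dB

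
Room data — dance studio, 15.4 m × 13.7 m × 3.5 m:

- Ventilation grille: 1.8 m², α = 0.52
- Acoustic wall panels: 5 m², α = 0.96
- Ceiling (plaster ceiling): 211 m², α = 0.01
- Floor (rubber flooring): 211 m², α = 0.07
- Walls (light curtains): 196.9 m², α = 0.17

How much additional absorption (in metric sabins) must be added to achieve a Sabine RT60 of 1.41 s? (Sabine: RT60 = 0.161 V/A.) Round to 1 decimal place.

Total absorption A₁ = 1.8·0.52 + 5·0.96 + 211·0.01 + 211·0.07 + 196.9·0.17
  = 0.936 + 4.800 + 2.110 + 14.770 + 33.473 = 56.089 m² sabins.
Target A₂ = 0.161·738.43/1.41 = 84.317 sabins (V = 738.43 m³).
Shortfall: 84.317 − 56.089 = 28.2 sabins.

28.2 sabins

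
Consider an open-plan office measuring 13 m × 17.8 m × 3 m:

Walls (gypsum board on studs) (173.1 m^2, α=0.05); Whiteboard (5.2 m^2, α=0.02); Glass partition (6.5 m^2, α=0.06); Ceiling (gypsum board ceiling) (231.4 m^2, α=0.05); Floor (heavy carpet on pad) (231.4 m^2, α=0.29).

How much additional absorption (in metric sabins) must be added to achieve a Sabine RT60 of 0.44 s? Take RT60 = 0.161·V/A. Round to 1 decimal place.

Equivalent absorption area: A₁ = 173.1·0.05 + 5.2·0.02 + 6.5·0.06 + 231.4·0.05 + 231.4·0.29 = 87.825 m^2.
V = 694.2 m³. Required absorption A₂ = 0.161 × 694.2 / 0.44 = 254.014 sabins.
ΔA = A₂ − A₁ = 254.014 − 87.825 = 166.2 sabins.

166.2 sabins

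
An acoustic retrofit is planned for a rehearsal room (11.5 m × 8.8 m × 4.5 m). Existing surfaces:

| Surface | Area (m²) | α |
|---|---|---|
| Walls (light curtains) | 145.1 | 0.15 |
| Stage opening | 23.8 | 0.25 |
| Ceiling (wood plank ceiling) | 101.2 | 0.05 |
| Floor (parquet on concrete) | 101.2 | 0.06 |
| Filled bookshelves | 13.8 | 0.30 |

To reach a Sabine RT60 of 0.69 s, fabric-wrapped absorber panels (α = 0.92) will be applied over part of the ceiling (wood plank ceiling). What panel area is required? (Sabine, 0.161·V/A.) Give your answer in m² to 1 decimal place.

A₁ = Σ Sᵢαᵢ = 145.1·0.15 + 23.8·0.25 + 101.2·0.05 + 101.2·0.06 + 13.8·0.30 = 42.987 sabins.
Required A₂ = 0.161·455.4/0.69 = 106.260 sabins.
ΔA needed = 106.260 − 42.987 = 63.273 sabins.
Net gain per m²: Δα = 0.92 − 0.05 = 0.87.
Area = ΔA/Δα = 63.273/0.87 = 72.7 m².

72.7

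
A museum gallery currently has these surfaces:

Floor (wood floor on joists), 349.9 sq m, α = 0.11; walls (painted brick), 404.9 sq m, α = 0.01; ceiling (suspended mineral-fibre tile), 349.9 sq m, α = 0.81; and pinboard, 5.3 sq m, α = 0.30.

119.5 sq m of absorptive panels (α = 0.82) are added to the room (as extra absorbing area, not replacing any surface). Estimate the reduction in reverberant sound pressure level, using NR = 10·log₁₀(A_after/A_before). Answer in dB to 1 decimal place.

Summing Sᵢαᵢ: 38.489 + 4.049 + 283.419 + 1.590 → A_before = 327.547 sabins.
Added absorption = 119.5 × 0.82 = 97.990 sabins.
New total A_after = 425.537 sabins.
NR = 10·log₁₀(425.537/327.547) = 1.1 dB.

1.1 dB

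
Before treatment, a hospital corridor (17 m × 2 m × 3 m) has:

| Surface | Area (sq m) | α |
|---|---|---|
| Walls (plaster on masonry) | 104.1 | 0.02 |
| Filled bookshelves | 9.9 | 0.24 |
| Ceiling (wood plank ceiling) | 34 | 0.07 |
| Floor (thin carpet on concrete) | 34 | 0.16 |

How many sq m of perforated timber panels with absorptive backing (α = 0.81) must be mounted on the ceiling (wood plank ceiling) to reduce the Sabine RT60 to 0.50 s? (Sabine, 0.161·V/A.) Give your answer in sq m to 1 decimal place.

Equivalent absorption area: A₁ = 104.1×0.02 + 9.9×0.24 + 34×0.07 + 34×0.16 = 12.278 sq m.
Required A₂ = 0.161·102/0.50 = 32.844 sabins.
ΔA needed = 32.844 − 12.278 = 20.566 sabins.
Each sq m of panel replacing the ceiling (wood plank ceiling) adds (0.81 − 0.07) = 0.74 sabins.
Area = ΔA/Δα = 20.566/0.74 = 27.8 sq m.

27.8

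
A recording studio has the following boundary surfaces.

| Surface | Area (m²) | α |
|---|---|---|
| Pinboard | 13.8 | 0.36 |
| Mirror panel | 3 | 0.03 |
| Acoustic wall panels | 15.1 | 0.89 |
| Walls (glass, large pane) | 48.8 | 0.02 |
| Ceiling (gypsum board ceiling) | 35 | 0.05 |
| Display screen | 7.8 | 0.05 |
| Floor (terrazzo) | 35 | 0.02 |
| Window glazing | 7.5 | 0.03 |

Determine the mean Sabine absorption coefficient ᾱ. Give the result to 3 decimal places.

Total surface area S = 166.0 m².
A = 13.8*0.36 + 3*0.03 + 15.1*0.89 + 48.8*0.02 + 35*0.05 + 7.8*0.05 + 35*0.02 + 7.5*0.03 = 22.538 sabins.
ᾱ = 22.538 / 166.0 = 0.136.

0.136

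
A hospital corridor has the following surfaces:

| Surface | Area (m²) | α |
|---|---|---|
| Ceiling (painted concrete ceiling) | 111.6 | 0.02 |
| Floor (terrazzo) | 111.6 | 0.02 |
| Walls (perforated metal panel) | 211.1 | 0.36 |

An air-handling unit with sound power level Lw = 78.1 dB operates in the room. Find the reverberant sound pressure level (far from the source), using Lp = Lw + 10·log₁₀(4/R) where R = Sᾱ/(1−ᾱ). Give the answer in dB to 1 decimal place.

64.2 dB

A = 80.460 sabins; S = 434.3 m².
ᾱ = 80.460/434.3 = 0.1853; R = Sᾱ/(1−ᾱ) = 80.460/(1−0.1853) = 98.760 m².
Lp = Lw + 10 log₁₀(4/R) = 78.1 -13.93 = 64.2 dB.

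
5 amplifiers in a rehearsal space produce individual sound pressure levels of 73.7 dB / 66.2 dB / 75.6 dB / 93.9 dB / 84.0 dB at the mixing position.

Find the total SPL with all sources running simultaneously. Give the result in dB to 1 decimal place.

94.4 dB

Sum in the linear (power) domain: Σ 10^(Lᵢ/10) = 10^(73.7/10) + 10^(66.2/10) + 10^(75.6/10) + 10^(93.9/10) + 10^(84.0/10) = 2.77e+09.
Combined level = 10 log₁₀(2.77e+09) = 94.4 dB.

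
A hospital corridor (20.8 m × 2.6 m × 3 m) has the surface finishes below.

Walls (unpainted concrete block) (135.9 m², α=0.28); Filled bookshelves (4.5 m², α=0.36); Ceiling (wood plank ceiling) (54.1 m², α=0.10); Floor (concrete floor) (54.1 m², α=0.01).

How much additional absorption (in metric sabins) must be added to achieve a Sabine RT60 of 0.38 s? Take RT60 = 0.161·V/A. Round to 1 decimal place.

23.1 sabins

Equivalent absorption area: A₁ = 135.9*0.28 + 4.5*0.36 + 54.1*0.10 + 54.1*0.01 = 45.623 m².
For T = 0.38 s, need A₂ = 0.161·V/T = 0.161·162.24/0.38 = 68.739 sabins.
Shortfall: 68.739 − 45.623 = 23.1 sabins.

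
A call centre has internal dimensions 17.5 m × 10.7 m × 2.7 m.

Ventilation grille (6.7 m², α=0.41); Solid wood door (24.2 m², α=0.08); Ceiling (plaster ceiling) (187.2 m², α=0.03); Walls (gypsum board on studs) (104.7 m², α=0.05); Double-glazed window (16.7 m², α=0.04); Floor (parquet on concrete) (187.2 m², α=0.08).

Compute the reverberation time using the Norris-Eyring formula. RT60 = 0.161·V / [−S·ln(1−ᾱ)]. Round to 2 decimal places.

2.53 s

Total surface area S = 6.7 + 24.2 + 187.2 + 104.7 + 16.7 + 187.2 = 526.7 m².
Absorption A = 6.7·0.41 + 24.2·0.08 + 187.2·0.03 + 104.7·0.05 + 16.7·0.04 + 187.2·0.08 = 31.178 sabins.
ᾱ = 31.178 / 526.7 = 0.0592.
Eyring denominator: −S ln(1−ᾱ) = 32.142.
V = 17.5 × 10.7 × 2.7 = 505.575 m³.
RT60 = 0.161 × 505.575 / 32.142 = 2.53 s.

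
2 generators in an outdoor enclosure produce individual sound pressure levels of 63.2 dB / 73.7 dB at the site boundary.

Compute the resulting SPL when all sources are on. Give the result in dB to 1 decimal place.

Sum in the linear (power) domain: Σ 10^(Lᵢ/10) = 10^(63.2/10) + 10^(73.7/10) = 2.553e+07.
L_total = 10·log₁₀(2.553e+07) = 74.1 dB.

74.1 dB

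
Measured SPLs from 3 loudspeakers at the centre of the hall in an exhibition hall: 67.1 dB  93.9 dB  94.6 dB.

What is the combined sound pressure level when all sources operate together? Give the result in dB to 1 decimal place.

97.3 dB

Sum in the linear (power) domain: Σ 10^(Lᵢ/10) = 10^(67.1/10) + 10^(93.9/10) + 10^(94.6/10) = 5.344e+09.
Back to dB: 10·log₁₀ Σ = 97.3 dB.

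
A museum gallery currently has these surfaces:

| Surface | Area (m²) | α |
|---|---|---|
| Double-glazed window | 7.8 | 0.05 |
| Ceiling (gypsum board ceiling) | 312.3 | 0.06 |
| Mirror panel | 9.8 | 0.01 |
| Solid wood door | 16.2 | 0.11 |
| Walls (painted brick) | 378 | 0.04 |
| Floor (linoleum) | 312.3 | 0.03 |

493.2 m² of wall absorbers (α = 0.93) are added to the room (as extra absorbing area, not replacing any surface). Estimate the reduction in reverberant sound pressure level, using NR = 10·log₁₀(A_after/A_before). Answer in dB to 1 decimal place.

Equivalent absorption area: A_before = 7.8*0.05 + 312.3*0.06 + 9.8*0.01 + 16.2*0.11 + 378*0.04 + 312.3*0.03 = 45.497 m².
Added absorption = 493.2 × 0.93 = 458.676 sabins.
New total A_after = 504.173 sabins.
Reduction = 10 log₁₀(A_after/A_before) = 10 log₁₀(11.0815) = 10.4 dB.

10.4 dB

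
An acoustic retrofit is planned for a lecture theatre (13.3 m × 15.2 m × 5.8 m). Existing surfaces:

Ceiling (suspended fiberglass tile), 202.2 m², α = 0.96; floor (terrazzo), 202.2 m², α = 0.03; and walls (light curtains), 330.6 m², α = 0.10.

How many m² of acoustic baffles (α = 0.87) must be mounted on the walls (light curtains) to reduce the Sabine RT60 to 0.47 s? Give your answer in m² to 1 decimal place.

218.7

Equivalent absorption area: A₁ = 202.2*0.96 + 202.2*0.03 + 330.6*0.10 = 233.238 m².
Required A₂ = 0.161·1172.528/0.47 = 401.653 sabins.
Absorption to add: 401.653 − 233.238 = 168.415 sabins.
Net gain per m²: Δα = 0.87 − 0.10 = 0.77.
Area = ΔA/Δα = 168.415/0.77 = 218.7 m².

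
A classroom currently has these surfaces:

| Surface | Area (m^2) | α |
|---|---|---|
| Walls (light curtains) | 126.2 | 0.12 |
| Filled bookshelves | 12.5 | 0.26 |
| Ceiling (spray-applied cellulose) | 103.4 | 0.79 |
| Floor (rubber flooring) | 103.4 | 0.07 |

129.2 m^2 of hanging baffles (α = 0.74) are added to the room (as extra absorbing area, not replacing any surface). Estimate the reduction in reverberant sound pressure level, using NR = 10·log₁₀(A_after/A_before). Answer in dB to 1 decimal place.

2.8 dB

Summing Sᵢαᵢ: 15.144 + 3.250 + 81.686 + 7.238 → A_before = 107.318 sabins.
Treatment contributes 129.2·0.74 = 95.608 sabins.
New total A_after = 202.926 sabins.
Reduction = 10 log₁₀(A_after/A_before) = 10 log₁₀(1.8909) = 2.8 dB.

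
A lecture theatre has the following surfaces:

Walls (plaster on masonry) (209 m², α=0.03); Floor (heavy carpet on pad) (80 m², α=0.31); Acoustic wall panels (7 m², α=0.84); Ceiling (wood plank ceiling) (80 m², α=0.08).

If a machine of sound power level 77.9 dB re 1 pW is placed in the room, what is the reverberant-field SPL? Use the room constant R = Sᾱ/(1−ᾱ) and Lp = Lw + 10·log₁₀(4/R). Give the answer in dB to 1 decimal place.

67.0 dB

Σ(Sᵢαᵢ) = 209·0.03 + 80·0.31 + 7·0.84 + 80·0.08 = 43.350; total area S = 376.0 m².
ᾱ = 43.350/376.0 = 0.1153; R = Sᾱ/(1−ᾱ) = 43.350/(1−0.1153) = 49.000 m².
Lp = Lw + 10 log₁₀(4/R) = 77.9 -10.88 = 67.0 dB.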